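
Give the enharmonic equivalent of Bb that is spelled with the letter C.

Cbb

Bb is pitch class 10. The letter C alone is pitch class 0.
To reach pitch class 10 from C requires an offset of -2 semitones, i.e. double flat: Cbb.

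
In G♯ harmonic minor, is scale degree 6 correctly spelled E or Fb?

Each scale degree takes a distinct letter name. Degree 6 of a scale on G must use the letter E.
E and Fb are enharmonically the same pitch, but only E uses the letter E, so it is the correct spelling here.

E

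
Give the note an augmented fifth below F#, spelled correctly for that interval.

Bb

F down a perfect fifth is Bb, so the target letter is B.
From F#, an augmented fifth is 8 semitones down: Bb.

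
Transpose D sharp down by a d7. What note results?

A seventh below D lands on the letter E.
A diminished seventh spans 9 semitones, so D# moves to pitch class 6. On the letter E that is E##.

E##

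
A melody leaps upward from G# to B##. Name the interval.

augmented third

The letter names run G→B, a span of 2 letter steps, so the interval is some kind of third.
G# to B## is 5 semitones. A major third is 4, so 5 makes it augmented.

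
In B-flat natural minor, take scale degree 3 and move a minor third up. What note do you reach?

Fb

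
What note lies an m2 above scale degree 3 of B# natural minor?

E

Scale degree 3 of B# natural minor is D#.
A minor second (1 semitone) above D# lands on the letter E, giving E.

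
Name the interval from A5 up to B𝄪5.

The letter names run A→B, a span of 1 letter step, so the interval is some kind of second.
A to B## is 4 semitones. A major second is 2, so 4 makes it doubly augmented.

doubly augmented second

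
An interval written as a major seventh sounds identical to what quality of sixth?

doubly augmented

A major seventh spans 11 semitones.
A sixth spanning 11 semitones is doubly augmented (the major sixth is 9).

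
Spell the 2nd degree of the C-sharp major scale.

D#

Degree 2 takes the letter 1 step above C, which is D.
In major, degree 2 sits 2 semitones above the tonic. C# + 2 semitones is pitch class 3, spelled on D as D#.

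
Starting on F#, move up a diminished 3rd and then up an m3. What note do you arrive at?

Cb

A diminished third up from F# is Ab (letter A, 2 semitones up).
A minor third up from Ab is Cb (letter C, 3 semitones up).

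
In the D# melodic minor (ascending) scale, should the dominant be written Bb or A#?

A#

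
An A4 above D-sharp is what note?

G##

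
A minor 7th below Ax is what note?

B##

A down a major seventh is Bb, so the target letter is B.
From A##, a minor seventh is 10 semitones down: B##.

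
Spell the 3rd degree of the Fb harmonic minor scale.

The Fb harmonic minor scale runs Fb Gb Abb Bbb Cb Dbb Eb.
Degree 3 is Abb.

Abb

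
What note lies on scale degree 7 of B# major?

The B# major scale runs B# C## D## E# F## G## A##.
Degree 7 is A##.

A##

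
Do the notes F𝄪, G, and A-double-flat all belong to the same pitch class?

F## = pitch class 7 and G = pitch class 7 and Abb = pitch class 7 — the same pitch class, so they are enharmonic equivalents.

Yes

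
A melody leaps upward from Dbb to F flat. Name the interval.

major third

Counting letters D–E–F gives a third.
Dbb→Fb = 4 semitones, exactly the major third.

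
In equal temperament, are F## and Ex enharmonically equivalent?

F## is pitch class 7; E## is pitch class 6.
The pitch classes differ (7 vs. 6), so they are not enharmonic equivalents.

No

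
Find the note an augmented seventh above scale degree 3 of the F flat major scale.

G#

Scale degree 3 of Fb major is Ab.
An augmented seventh (12 semitones) above Ab lands on the letter G, giving G#.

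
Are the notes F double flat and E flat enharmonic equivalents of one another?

Fbb is pitch class 3; Eb is pitch class 3.
All spellings map to pitch class 3, so they are enharmonically equivalent.

Yes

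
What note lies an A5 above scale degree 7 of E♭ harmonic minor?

A#

Scale degree 7 of Eb harmonic minor is D.
An augmented fifth (8 semitones) above D lands on the letter A, giving A#.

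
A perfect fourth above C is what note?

F

C up a perfect fourth is F, so the target letter is F.
From C, a perfect fourth is 5 semitones up: F.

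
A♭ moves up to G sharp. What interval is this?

Counting letters A–B–C–D–E–F–G gives a seventh.
Ab→G# = 12 semitones, 1 wider than the major seventh (11), so augmented.

augmented seventh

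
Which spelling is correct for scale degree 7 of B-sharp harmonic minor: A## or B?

A##

Each scale degree takes a distinct letter name. Degree 7 of a scale on B must use the letter A.
A## and B are enharmonically the same pitch, but only A## uses the letter A, so it is the correct spelling here.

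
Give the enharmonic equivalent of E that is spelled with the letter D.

D##

E is pitch class 4. The letter D alone is pitch class 2.
To reach pitch class 4 from D requires an offset of +2 semitones, i.e. double sharp: D##.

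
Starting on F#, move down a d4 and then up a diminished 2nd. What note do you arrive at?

A diminished fourth down from F# is C## (letter C, 4 semitones down).
A diminished second up from C## is D (letter D, 0 semitones up).

D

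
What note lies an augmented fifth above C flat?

G

A fifth above C lands on the letter G.
An augmented fifth spans 8 semitones, so Cb moves to pitch class 7. On the letter G that is G.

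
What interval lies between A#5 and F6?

The letter names run A→F, a span of 5 letter steps, so the interval is some kind of sixth.
A# to F is 7 semitones. A major sixth is 9, so 7 makes it diminished.

diminished sixth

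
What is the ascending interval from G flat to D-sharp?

doubly augmented fifth

Counting letters G–A–B–C–D gives a fifth.
Gb→D# = 9 semitones, 2 wider than the perfect fifth (7), so doubly augmented.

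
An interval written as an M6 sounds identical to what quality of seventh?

A major sixth spans 9 semitones.
A seventh spanning 9 semitones is diminished (the major seventh is 11).

diminished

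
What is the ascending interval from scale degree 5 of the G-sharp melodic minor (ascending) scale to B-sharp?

major sixth

Scale degree 5 of G# melodic minor (ascending) is D#.
D# up to B#: letters D→B make it a sixth; 9 semitones makes it major.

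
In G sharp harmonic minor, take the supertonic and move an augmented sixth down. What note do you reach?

The supertonic of G# harmonic minor is A#.
An augmented sixth (10 semitones) below A# lands on the letter C, giving C.

C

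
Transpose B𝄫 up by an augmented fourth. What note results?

Eb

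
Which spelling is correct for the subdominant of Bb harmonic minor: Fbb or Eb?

Eb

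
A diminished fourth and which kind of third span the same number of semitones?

major

A diminished fourth spans 4 semitones.
A third spanning 4 semitones is major (the major third is 4).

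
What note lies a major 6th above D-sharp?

A sixth above D lands on the letter B.
A major sixth spans 9 semitones, so D# moves to pitch class 0. On the letter B that is B#.

B#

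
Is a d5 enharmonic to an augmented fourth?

Yes

A diminished fifth spans 6 semitones; an augmented fourth spans 6.
They are enharmonically equivalent.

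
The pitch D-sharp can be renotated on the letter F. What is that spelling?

Fbb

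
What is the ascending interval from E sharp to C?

The letter names run E→C, a span of 5 letter steps, so the interval is some kind of sixth.
E# to C is 7 semitones. A major sixth is 9, so 7 makes it diminished.

diminished sixth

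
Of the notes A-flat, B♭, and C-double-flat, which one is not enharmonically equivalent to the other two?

In 12-tone equal temperament, enharmonic equivalents share a pitch class. Ab is pitch class 8; Bb is pitch class 10; Cbb is pitch class 10.
Bb and Cbb share pitch class 10, while Ab is pitch class 8.

Ab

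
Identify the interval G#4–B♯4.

The letter names run G→B, a span of 2 letter steps, so the interval is some kind of third.
G# to B# is 4 semitones. A major third is 4, so 4 makes it major.

major third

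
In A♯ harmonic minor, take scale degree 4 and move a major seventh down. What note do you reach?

Scale degree 4 of A# harmonic minor is D#.
A major seventh (11 semitones) below D# lands on the letter E, giving E.

E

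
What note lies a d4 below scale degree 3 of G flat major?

Scale degree 3 of Gb major is Bb.
A diminished fourth (4 semitones) below Bb lands on the letter F, giving F#.

F#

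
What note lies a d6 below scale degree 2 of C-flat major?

F#

Scale degree 2 of Cb major is Db.
A diminished sixth (7 semitones) below Db lands on the letter F, giving F#.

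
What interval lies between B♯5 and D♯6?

minor third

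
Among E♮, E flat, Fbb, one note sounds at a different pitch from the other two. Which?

In 12-tone equal temperament, enharmonic equivalents share a pitch class. E is pitch class 4; Eb is pitch class 3; Fbb is pitch class 3.
Eb and Fbb share pitch class 3, while E is pitch class 4.

E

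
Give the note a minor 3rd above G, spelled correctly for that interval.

A third above G lands on the letter B.
A minor third spans 3 semitones, so G moves to pitch class 10. On the letter B that is Bb.

Bb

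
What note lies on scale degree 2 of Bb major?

C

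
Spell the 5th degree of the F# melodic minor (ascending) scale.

C#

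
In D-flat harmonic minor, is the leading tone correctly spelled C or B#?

C

Each scale degree takes a distinct letter name. Degree 7 of a scale on D must use the letter C.
C and B# are enharmonically the same pitch, but only C uses the letter C, so it is the correct spelling here.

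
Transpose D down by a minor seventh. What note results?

A seventh below D lands on the letter E.
A minor seventh spans 10 semitones, so D moves to pitch class 4. On the letter E that is E.

E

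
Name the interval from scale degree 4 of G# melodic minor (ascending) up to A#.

major sixth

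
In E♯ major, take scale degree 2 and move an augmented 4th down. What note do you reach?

C#

Scale degree 2 of E# major is F##.
An augmented fourth (6 semitones) below F## lands on the letter C, giving C#.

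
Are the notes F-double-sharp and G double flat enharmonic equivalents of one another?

Two spellings are enharmonically equivalent only if they share a pitch class.
Here F## → 7, Gbb → 5; 5 ≠ 7, so they are not.

No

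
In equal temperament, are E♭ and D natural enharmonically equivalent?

No

Two spellings are enharmonically equivalent only if they share a pitch class.
Here Eb → 3, D → 2; 2 ≠ 3, so they are not.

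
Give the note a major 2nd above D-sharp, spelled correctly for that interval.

E#

D up a major second is E, so the target letter is E.
From D#, a major second is 2 semitones up: E#.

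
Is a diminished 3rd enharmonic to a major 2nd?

A diminished third spans 2 semitones; a major second spans 2.
They are enharmonically equivalent.

Yes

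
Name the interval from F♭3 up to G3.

augmented second

Counting letters F–G gives a second.
Fb→G = 3 semitones, 1 wider than the major second (2), so augmented.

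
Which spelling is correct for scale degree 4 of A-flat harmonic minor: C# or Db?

Db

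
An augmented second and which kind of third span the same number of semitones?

An augmented second spans 3 semitones.
A third spanning 3 semitones is minor (the major third is 4).

minor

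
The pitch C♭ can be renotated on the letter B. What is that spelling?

B

Plain B sits at the same pitch as Cb, so on the letter B the same pitch needs a natural: B.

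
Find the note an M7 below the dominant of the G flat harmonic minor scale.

Ebb

The dominant of Gb harmonic minor is Db.
A major seventh (11 semitones) below Db lands on the letter E, giving Ebb.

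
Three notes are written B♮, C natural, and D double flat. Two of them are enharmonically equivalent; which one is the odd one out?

B

In 12-tone equal temperament, enharmonic equivalents share a pitch class. B is pitch class 11; C is pitch class 0; Dbb is pitch class 0.
C and Dbb share pitch class 0, while B is pitch class 11.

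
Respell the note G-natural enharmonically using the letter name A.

Abb

Plain A sits 2 semitones above G, so on the letter A the same pitch needs a double flat: Abb.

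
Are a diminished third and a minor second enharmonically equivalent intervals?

A diminished third spans 2 semitones; a minor second spans 1.
The spans differ, so they are not enharmonic equivalents.

No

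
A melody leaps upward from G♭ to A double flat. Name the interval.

Counting letters G–A gives a second.
Gb→Abb = 1 semitone, 1 narrower than the major second (2), so minor.

minor second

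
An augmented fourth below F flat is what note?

Cbb

F down a perfect fourth is C, so the target letter is C.
From Fb, an augmented fourth is 6 semitones down: Cbb.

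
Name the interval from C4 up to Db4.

minor second

The letter names run C→D, a span of 1 letter step, so the interval is some kind of second.
C to Db is 1 semitone. A major second is 2, so 1 makes it minor.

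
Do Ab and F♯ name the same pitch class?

No

Ab is pitch class 8; F# is pitch class 6.
The pitch classes differ (8 vs. 6), so they are not enharmonic equivalents.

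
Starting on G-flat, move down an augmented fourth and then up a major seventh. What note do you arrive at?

An augmented fourth down from Gb is Dbb (letter D, 6 semitones down).
A major seventh up from Dbb is Cb (letter C, 11 semitones up).

Cb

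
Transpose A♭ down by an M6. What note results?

Cb

A down a major sixth is C, so the target letter is C.
From Ab, a major sixth is 9 semitones down: Cb.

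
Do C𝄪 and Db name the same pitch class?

No

C## is pitch class 2; Db is pitch class 1.
The pitch classes differ (2 vs. 1), so they are not enharmonic equivalents.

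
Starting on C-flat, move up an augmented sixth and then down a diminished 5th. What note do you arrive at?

An augmented sixth up from Cb is A (letter A, 10 semitones up).
A diminished fifth down from A is D# (letter D, 6 semitones down).

D#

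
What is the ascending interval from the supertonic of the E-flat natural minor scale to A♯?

augmented third

The supertonic of Eb natural minor is F.
F up to A#: letters F→A make it a third; 5 semitones makes it augmented.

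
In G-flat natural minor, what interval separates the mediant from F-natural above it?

The mediant of Gb natural minor is Bbb.
Bbb up to F: letters B→F make it a fifth; 8 semitones makes it augmented.

augmented fifth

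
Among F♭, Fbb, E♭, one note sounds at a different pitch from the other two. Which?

In 12-tone equal temperament, enharmonic equivalents share a pitch class. Fb is pitch class 4; Fbb is pitch class 3; Eb is pitch class 3.
Fbb and Eb share pitch class 3, while Fb is pitch class 4.

Fb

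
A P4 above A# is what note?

D#

A up a perfect fourth is D, so the target letter is D.
From A#, a perfect fourth is 5 semitones up: D#.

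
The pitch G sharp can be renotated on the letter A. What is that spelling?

Ab

G# is pitch class 8. The letter A alone is pitch class 9.
To reach pitch class 8 from A requires an offset of -1 semitone, i.e. flat: Ab.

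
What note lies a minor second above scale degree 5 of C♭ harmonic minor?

Abb

Scale degree 5 of Cb harmonic minor is Gb.
A minor second (1 semitone) above Gb lands on the letter A, giving Abb.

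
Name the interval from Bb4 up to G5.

Counting letters B–C–D–E–F–G gives a sixth.
Bb→G = 9 semitones, exactly the major sixth.

major sixth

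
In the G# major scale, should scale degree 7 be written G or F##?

F##

Each scale degree takes a distinct letter name. Degree 7 of a scale on G must use the letter F.
F## and G are enharmonically the same pitch, but only F## uses the letter F, so it is the correct spelling here.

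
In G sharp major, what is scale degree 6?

E#

Degree 6 takes the letter 5 steps above G, which is E.
In major, degree 6 sits 9 semitones above the tonic. G# + 9 semitones is pitch class 5, spelled on E as E#.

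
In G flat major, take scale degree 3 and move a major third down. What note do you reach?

Gb

Scale degree 3 of Gb major is Bb.
A major third (4 semitones) below Bb lands on the letter G, giving Gb.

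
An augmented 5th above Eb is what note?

A fifth above E lands on the letter B.
An augmented fifth spans 8 semitones, so Eb moves to pitch class 11. On the letter B that is B.

B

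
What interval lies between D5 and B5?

Counting letters D–E–F–G–A–B gives a sixth.
D→B = 9 semitones, exactly the major sixth.

major sixth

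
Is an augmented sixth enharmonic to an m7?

An augmented sixth spans 10 semitones; a minor seventh spans 10.
They are enharmonically equivalent.

Yes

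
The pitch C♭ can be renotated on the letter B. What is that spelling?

Plain B sits at the same pitch as Cb, so on the letter B the same pitch needs a natural: B.

B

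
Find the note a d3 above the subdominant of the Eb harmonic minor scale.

Cbb

The subdominant of Eb harmonic minor is Ab.
A diminished third (2 semitones) above Ab lands on the letter C, giving Cbb.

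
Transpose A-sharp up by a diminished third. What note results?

A up a major third is C#, so the target letter is C.
From A#, a diminished third is 2 semitones up: C.

C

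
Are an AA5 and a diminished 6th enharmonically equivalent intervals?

No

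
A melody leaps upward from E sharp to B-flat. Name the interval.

Counting letters E–F–G–A–B gives a fifth.
E#→Bb = 5 semitones, 2 narrower than the perfect fifth (7), so doubly diminished.

doubly diminished fifth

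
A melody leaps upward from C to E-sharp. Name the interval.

augmented third

Counting letters C–D–E gives a third.
C→E# = 5 semitones, 1 wider than the major third (4), so augmented.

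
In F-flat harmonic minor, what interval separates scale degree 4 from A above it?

augmented seventh

Scale degree 4 of Fb harmonic minor is Bbb.
Bbb up to A: letters B→A make it a seventh; 12 semitones makes it augmented.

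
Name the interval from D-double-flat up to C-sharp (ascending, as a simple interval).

doubly augmented seventh

The letter names run D→C, a span of 6 letter steps, so the interval is some kind of seventh.
Dbb to C# is 13 semitones. A major seventh is 11, so 13 makes it doubly augmented.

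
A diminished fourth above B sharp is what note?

E

A fourth above B lands on the letter E.
A diminished fourth spans 4 semitones, so B# moves to pitch class 4. On the letter E that is E.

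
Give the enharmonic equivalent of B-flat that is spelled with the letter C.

Bb is pitch class 10. The letter C alone is pitch class 0.
To reach pitch class 10 from C requires an offset of -2 semitones, i.e. double flat: Cbb.

Cbb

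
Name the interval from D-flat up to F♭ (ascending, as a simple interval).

Counting letters D–E–F gives a third.
Db→Fb = 3 semitones, 1 narrower than the major third (4), so minor.

minor third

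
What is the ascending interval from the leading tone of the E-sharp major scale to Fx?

minor third

The leading tone of E# major is D##.
D## up to F##: letters D→F make it a third; 3 semitones makes it minor.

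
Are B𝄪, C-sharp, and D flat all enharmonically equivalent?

B## = pitch class 1 and C# = pitch class 1 and Db = pitch class 1 — the same pitch class, so they are enharmonic equivalents.

Yes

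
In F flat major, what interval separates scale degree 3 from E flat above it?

Scale degree 3 of Fb major is Ab.
Ab up to Eb: letters A→E make it a fifth; 7 semitones makes it perfect.

perfect fifth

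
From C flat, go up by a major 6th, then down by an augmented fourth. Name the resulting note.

Ebb

A major sixth up from Cb is Ab (letter A, 9 semitones up).
An augmented fourth down from Ab is Ebb (letter E, 6 semitones down).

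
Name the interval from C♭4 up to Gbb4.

Counting letters C–D–E–F–G gives a fifth.
Cb→Gbb = 6 semitones, 1 narrower than the perfect fifth (7), so diminished.

diminished fifth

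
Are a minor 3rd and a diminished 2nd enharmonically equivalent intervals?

No

A minor third spans 3 semitones; a diminished second spans 0.
The spans differ, so they are not enharmonic equivalents.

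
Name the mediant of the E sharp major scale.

G##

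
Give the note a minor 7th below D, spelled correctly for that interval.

A seventh below D lands on the letter E.
A minor seventh spans 10 semitones, so D moves to pitch class 4. On the letter E that is E.

E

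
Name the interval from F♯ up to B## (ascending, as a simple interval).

The letter names run F→B, a span of 3 letter steps, so the interval is some kind of fourth.
F# to B## is 7 semitones. A perfect fourth is 5, so 7 makes it doubly augmented.

doubly augmented fourth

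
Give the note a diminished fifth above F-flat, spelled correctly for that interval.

Cbb

F up a perfect fifth is C, so the target letter is C.
From Fb, a diminished fifth is 6 semitones up: Cbb.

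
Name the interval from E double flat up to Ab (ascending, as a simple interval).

augmented fourth

The letter names run E→A, a span of 3 letter steps, so the interval is some kind of fourth.
Ebb to Ab is 6 semitones. A perfect fourth is 5, so 6 makes it augmented.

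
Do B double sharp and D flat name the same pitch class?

Yes

B## = pitch class 1 and Db = pitch class 1 — the same pitch class, so they are enharmonic equivalents.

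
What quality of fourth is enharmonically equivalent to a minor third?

A minor third spans 3 semitones.
A fourth spanning 3 semitones is doubly diminished (the perfect fourth is 5).

doubly diminished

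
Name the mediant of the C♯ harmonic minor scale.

E

Degree 3 takes the letter 2 steps above C, which is E.
In harmonic minor, degree 3 sits 3 semitones above the tonic. C# + 3 semitones is pitch class 4, spelled on E as E.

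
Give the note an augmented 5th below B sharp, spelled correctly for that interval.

B down a perfect fifth is E, so the target letter is E.
From B#, an augmented fifth is 8 semitones down: E.

E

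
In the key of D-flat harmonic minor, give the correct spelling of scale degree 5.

The Db harmonic minor scale runs Db Eb Fb Gb Ab Bbb C.
Degree 5 is Ab.

Ab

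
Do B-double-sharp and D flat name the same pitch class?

Yes

B## = pitch class 1 and Db = pitch class 1 — the same pitch class, so they are enharmonic equivalents.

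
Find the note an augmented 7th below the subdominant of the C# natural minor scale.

The subdominant of C# natural minor is F#.
An augmented seventh (12 semitones) below F# lands on the letter G, giving Gb.

Gb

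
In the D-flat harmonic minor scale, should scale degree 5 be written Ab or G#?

Ab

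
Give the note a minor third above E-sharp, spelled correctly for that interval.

G#

A third above E lands on the letter G.
A minor third spans 3 semitones, so E# moves to pitch class 8. On the letter G that is G#.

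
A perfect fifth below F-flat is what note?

A fifth below F lands on the letter B.
A perfect fifth spans 7 semitones, so Fb moves to pitch class 9. On the letter B that is Bbb.

Bbb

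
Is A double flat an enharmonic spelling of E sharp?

No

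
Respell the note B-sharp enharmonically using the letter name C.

B# is pitch class 0. The letter C alone is pitch class 0.
Pitch class 0 on C needs no accidental: C.

C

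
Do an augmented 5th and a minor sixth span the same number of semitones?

Yes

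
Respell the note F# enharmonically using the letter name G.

Gb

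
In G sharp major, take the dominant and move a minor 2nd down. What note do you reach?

C##

The dominant of G# major is D#.
A minor second (1 semitone) below D# lands on the letter C, giving C##.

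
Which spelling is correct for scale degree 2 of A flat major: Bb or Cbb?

Bb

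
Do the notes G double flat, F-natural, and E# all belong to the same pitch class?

Gbb is pitch class 5; F is pitch class 5; E# is pitch class 5.
All spellings map to pitch class 5, so they are enharmonically equivalent.

Yes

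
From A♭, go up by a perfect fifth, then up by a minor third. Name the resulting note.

A perfect fifth up from Ab is Eb (letter E, 7 semitones up).
A minor third up from Eb is Gb (letter G, 3 semitones up).

Gb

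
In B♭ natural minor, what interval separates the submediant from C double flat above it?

diminished fourth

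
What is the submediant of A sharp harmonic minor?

F#

Degree 6 takes the letter 5 steps above A, which is F.
In harmonic minor, degree 6 sits 8 semitones above the tonic. A# + 8 semitones is pitch class 6, spelled on F as F#.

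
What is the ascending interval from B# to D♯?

The letter names run B→D, a span of 2 letter steps, so the interval is some kind of third.
B# to D# is 3 semitones. A major third is 4, so 3 makes it minor.

minor third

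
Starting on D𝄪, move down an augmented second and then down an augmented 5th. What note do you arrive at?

An augmented second down from D## is C# (letter C, 3 semitones down).
An augmented fifth down from C# is F (letter F, 8 semitones down).

F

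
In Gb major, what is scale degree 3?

The Gb major scale runs Gb Ab Bb Cb Db Eb F.
Degree 3 is Bb.

Bb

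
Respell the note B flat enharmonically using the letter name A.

A#

Bb is pitch class 10. The letter A alone is pitch class 9.
To reach pitch class 10 from A requires an offset of +1 semitone, i.e. sharp: A#.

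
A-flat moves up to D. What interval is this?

augmented fourth

Counting letters A–B–C–D gives a fourth.
Ab→D = 6 semitones, 1 wider than the perfect fourth (5), so augmented.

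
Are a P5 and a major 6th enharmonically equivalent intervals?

No

A perfect fifth spans 7 semitones; a major sixth spans 9.
The spans differ, so they are not enharmonic equivalents.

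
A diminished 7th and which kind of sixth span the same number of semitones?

A diminished seventh spans 9 semitones.
A sixth spanning 9 semitones is major (the major sixth is 9).

major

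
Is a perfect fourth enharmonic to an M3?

No

A perfect fourth spans 5 semitones; a major third spans 4.
The spans differ, so they are not enharmonic equivalents.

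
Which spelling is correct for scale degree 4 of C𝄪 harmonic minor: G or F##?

F##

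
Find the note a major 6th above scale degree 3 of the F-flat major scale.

Scale degree 3 of Fb major is Ab.
A major sixth (9 semitones) above Ab lands on the letter F, giving F.

F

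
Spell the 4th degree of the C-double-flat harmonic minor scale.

Fbb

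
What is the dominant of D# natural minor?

Degree 5 takes the letter 4 steps above D, which is A.
In natural minor, degree 5 sits 7 semitones above the tonic. D# + 7 semitones is pitch class 10, spelled on A as A#.

A#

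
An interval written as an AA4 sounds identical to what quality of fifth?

perfect

A doubly augmented fourth spans 7 semitones.
A fifth spanning 7 semitones is perfect (the perfect fifth is 7).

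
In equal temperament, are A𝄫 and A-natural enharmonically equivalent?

Abb is pitch class 7; A is pitch class 9.
The pitch classes differ (7 vs. 9), so they are not enharmonic equivalents.

No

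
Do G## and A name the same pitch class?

Yes

G## = pitch class 9 and A = pitch class 9 — the same pitch class, so they are enharmonic equivalents.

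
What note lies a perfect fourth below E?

B

E down a perfect fourth is B, so the target letter is B.
From E, a perfect fourth is 5 semitones down: B.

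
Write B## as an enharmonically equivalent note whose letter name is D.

Plain D sits 1 semitone above B##, so on the letter D the same pitch needs a flat: Db.

Db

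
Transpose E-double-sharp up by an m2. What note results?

A second above E lands on the letter F.
A minor second spans 1 semitone, so E## moves to pitch class 7. On the letter F that is F##.

F##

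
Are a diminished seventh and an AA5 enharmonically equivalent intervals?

A diminished seventh spans 9 semitones; a doubly augmented fifth spans 9.
They are enharmonically equivalent.

Yes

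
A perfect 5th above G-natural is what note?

A fifth above G lands on the letter D.
A perfect fifth spans 7 semitones, so G moves to pitch class 2. On the letter D that is D.

D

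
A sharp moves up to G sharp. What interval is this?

minor seventh

The letter names run A→G, a span of 6 letter steps, so the interval is some kind of seventh.
A# to G# is 10 semitones. A major seventh is 11, so 10 makes it minor.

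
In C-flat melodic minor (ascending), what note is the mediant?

Degree 3 takes the letter 2 steps above C, which is E.
In melodic minor (ascending), degree 3 sits 3 semitones above the tonic. Cb + 3 semitones is pitch class 2, spelled on E as Ebb.

Ebb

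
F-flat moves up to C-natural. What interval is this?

augmented fifth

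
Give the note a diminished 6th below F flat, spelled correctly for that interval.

A

F down a major sixth is Ab, so the target letter is A.
From Fb, a diminished sixth is 7 semitones down: A.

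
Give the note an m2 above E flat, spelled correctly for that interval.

Fb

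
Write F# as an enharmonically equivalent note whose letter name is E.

F# is pitch class 6. The letter E alone is pitch class 4.
To reach pitch class 6 from E requires an offset of +2 semitones, i.e. double sharp: E##.

E##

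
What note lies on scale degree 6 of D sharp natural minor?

B

The D# natural minor scale runs D# E# F# G# A# B C#.
Degree 6 is B.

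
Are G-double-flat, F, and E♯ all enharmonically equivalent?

Yes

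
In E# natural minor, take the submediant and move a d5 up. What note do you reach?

G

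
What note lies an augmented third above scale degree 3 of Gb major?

Scale degree 3 of Gb major is Bb.
An augmented third (5 semitones) above Bb lands on the letter D, giving D#.

D#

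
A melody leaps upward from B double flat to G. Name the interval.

Counting letters B–C–D–E–F–G gives a sixth.
Bbb→G = 10 semitones, 1 wider than the major sixth (9), so augmented.

augmented sixth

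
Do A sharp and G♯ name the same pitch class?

No

A# is pitch class 10; G# is pitch class 8.
The pitch classes differ (10 vs. 8), so they are not enharmonic equivalents.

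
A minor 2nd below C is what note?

B

A second below C lands on the letter B.
A minor second spans 1 semitone, so C moves to pitch class 11. On the letter B that is B.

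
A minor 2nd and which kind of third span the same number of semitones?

doubly diminished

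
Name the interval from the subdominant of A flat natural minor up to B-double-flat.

minor sixth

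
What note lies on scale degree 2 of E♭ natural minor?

F

Degree 2 takes the letter 1 step above E, which is F.
In natural minor, degree 2 sits 2 semitones above the tonic. Eb + 2 semitones is pitch class 5, spelled on F as F.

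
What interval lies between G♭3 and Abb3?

The letter names run G→A, a span of 1 letter step, so the interval is some kind of second.
Gb to Abb is 1 semitone. A major second is 2, so 1 makes it minor.

minor second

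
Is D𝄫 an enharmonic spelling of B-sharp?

Dbb is pitch class 0; B# is pitch class 0.
All spellings map to pitch class 0, so they are enharmonically equivalent.

Yes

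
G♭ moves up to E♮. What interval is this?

augmented sixth

The letter names run G→E, a span of 5 letter steps, so the interval is some kind of sixth.
Gb to E is 10 semitones. A major sixth is 9, so 10 makes it augmented.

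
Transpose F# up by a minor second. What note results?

G

A second above F lands on the letter G.
A minor second spans 1 semitone, so F# moves to pitch class 7. On the letter G that is G.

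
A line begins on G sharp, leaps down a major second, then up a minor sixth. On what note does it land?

A major second down from G# is F# (letter F, 2 semitones down).
A minor sixth up from F# is D (letter D, 8 semitones up).

D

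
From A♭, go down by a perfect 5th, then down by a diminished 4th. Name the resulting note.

A perfect fifth down from Ab is Db (letter D, 7 semitones down).
A diminished fourth down from Db is A (letter A, 4 semitones down).

A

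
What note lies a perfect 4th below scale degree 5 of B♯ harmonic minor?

C##

Scale degree 5 of B# harmonic minor is F##.
A perfect fourth (5 semitones) below F## lands on the letter C, giving C##.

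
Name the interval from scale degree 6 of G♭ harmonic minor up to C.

Scale degree 6 of Gb harmonic minor is Ebb.
Ebb up to C: letters E→C make it a sixth; 10 semitones makes it augmented.

augmented sixth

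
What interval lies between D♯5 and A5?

diminished fifth

Counting letters D–E–F–G–A gives a fifth.
D#→A = 6 semitones, 1 narrower than the perfect fifth (7), so diminished.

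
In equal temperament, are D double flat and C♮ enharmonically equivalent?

Yes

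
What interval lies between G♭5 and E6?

augmented sixth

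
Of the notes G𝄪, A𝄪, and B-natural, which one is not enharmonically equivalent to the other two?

In 12-tone equal temperament, enharmonic equivalents share a pitch class. G## is pitch class 9; A## is pitch class 11; B is pitch class 11.
A## and B share pitch class 11, while G## is pitch class 9.

G##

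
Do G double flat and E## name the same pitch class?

Gbb is pitch class 5; E## is pitch class 6.
The pitch classes differ (5 vs. 6), so they are not enharmonic equivalents.

No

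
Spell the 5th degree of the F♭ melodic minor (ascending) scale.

Cb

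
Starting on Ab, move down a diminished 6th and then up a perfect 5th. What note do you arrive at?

A diminished sixth down from Ab is C# (letter C, 7 semitones down).
A perfect fifth up from C# is G# (letter G, 7 semitones up).

G#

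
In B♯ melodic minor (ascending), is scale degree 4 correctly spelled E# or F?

E#

Each scale degree takes a distinct letter name. Degree 4 of a scale on B must use the letter E.
E# and F are enharmonically the same pitch, but only E# uses the letter E, so it is the correct spelling here.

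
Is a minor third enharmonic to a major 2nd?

A minor third spans 3 semitones; a major second spans 2.
The spans differ, so they are not enharmonic equivalents.

No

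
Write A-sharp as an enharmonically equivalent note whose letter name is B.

Bb

A# is pitch class 10. The letter B alone is pitch class 11.
To reach pitch class 10 from B requires an offset of -1 semitone, i.e. flat: Bb.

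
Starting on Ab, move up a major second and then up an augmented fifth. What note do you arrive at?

F#

A major second up from Ab is Bb (letter B, 2 semitones up).
An augmented fifth up from Bb is F# (letter F, 8 semitones up).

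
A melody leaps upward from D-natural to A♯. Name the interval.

augmented fifth

The letter names run D→A, a span of 4 letter steps, so the interval is some kind of fifth.
D to A# is 8 semitones. A perfect fifth is 7, so 8 makes it augmented.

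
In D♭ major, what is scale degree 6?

The Db major scale runs Db Eb F Gb Ab Bb C.
Degree 6 is Bb.

Bb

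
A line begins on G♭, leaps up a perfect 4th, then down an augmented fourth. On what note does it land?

Gbb

A perfect fourth up from Gb is Cb (letter C, 5 semitones up).
An augmented fourth down from Cb is Gbb (letter G, 6 semitones down).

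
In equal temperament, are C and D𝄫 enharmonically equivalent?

Yes

C = pitch class 0 and Dbb = pitch class 0 — the same pitch class, so they are enharmonic equivalents.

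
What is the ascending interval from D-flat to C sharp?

augmented seventh

The letter names run D→C, a span of 6 letter steps, so the interval is some kind of seventh.
Db to C# is 12 semitones. A major seventh is 11, so 12 makes it augmented.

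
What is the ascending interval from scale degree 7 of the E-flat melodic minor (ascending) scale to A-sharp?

Scale degree 7 of Eb melodic minor (ascending) is D.
D up to A#: letters D→A make it a fifth; 8 semitones makes it augmented.

augmented fifth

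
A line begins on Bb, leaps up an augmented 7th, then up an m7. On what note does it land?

An augmented seventh up from Bb is A# (letter A, 12 semitones up).
A minor seventh up from A# is G# (letter G, 10 semitones up).

G#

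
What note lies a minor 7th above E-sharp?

D#

E up a major seventh is D#, so the target letter is D.
From E#, a minor seventh is 10 semitones up: D#.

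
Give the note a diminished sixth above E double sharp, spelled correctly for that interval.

C#

E up a major sixth is C#, so the target letter is C.
From E##, a diminished sixth is 7 semitones up: C#.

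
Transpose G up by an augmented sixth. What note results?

E#

G up a major sixth is E, so the target letter is E.
From G, an augmented sixth is 10 semitones up: E#.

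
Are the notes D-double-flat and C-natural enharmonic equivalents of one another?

Yes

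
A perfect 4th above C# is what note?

F#

C up a perfect fourth is F, so the target letter is F.
From C#, a perfect fourth is 5 semitones up: F#.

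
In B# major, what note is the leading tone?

Degree 7 takes the letter 6 steps above B, which is A.
In major, degree 7 sits 11 semitones above the tonic. B# + 11 semitones is pitch class 11, spelled on A as A##.

A##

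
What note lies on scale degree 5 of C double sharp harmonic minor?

G##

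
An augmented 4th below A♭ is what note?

A fourth below A lands on the letter E.
An augmented fourth spans 6 semitones, so Ab moves to pitch class 2. On the letter E that is Ebb.

Ebb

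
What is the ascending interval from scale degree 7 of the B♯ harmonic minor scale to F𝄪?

minor sixth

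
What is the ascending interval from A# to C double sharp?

The letter names run A→C, a span of 2 letter steps, so the interval is some kind of third.
A# to C## is 4 semitones. A major third is 4, so 4 makes it major.

major third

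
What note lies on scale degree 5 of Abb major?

Ebb

The Abb major scale runs Abb Bbb Cb Dbb Ebb Fb Gb.
Degree 5 is Ebb.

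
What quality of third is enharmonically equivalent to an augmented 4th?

doubly augmented

An augmented fourth spans 6 semitones.
A third spanning 6 semitones is doubly augmented (the major third is 4).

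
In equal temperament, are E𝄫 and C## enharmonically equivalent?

Ebb = pitch class 2 and C## = pitch class 2 — the same pitch class, so they are enharmonic equivalents.

Yes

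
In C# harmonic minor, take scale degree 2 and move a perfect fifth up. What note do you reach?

A#

Scale degree 2 of C# harmonic minor is D#.
A perfect fifth (7 semitones) above D# lands on the letter A, giving A#.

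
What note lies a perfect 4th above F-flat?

A fourth above F lands on the letter B.
A perfect fourth spans 5 semitones, so Fb moves to pitch class 9. On the letter B that is Bbb.

Bbb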